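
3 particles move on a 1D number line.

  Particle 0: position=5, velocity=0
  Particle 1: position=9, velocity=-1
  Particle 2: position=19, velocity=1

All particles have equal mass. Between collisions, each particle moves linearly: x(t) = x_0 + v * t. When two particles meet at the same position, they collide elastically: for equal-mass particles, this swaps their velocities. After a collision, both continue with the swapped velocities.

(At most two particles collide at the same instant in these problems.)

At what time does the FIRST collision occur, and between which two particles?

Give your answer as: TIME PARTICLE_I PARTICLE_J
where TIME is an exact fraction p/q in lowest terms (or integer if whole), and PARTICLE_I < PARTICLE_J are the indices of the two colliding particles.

Answer: 4 0 1

Derivation:
Pair (0,1): pos 5,9 vel 0,-1 -> gap=4, closing at 1/unit, collide at t=4
Pair (1,2): pos 9,19 vel -1,1 -> not approaching (rel speed -2 <= 0)
Earliest collision: t=4 between 0 and 1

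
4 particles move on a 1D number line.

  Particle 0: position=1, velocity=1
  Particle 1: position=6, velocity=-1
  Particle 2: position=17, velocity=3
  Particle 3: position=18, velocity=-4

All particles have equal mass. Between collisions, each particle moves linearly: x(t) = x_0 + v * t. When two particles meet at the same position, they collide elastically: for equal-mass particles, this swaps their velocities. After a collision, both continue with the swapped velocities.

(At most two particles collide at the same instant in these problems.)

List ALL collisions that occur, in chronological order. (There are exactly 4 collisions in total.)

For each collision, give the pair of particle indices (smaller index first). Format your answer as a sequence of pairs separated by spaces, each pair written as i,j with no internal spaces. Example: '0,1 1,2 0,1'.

Answer: 2,3 0,1 1,2 0,1

Derivation:
Collision at t=1/7: particles 2 and 3 swap velocities; positions: p0=8/7 p1=41/7 p2=122/7 p3=122/7; velocities now: v0=1 v1=-1 v2=-4 v3=3
Collision at t=5/2: particles 0 and 1 swap velocities; positions: p0=7/2 p1=7/2 p2=8 p3=49/2; velocities now: v0=-1 v1=1 v2=-4 v3=3
Collision at t=17/5: particles 1 and 2 swap velocities; positions: p0=13/5 p1=22/5 p2=22/5 p3=136/5; velocities now: v0=-1 v1=-4 v2=1 v3=3
Collision at t=4: particles 0 and 1 swap velocities; positions: p0=2 p1=2 p2=5 p3=29; velocities now: v0=-4 v1=-1 v2=1 v3=3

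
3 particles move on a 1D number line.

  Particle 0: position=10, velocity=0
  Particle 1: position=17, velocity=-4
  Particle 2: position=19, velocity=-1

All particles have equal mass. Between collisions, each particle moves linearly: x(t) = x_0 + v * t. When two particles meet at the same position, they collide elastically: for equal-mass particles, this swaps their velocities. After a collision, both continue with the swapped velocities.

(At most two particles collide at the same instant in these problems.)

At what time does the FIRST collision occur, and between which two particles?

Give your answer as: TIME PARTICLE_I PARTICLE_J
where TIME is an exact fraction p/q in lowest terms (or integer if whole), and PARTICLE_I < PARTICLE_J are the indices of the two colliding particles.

Pair (0,1): pos 10,17 vel 0,-4 -> gap=7, closing at 4/unit, collide at t=7/4
Pair (1,2): pos 17,19 vel -4,-1 -> not approaching (rel speed -3 <= 0)
Earliest collision: t=7/4 between 0 and 1

Answer: 7/4 0 1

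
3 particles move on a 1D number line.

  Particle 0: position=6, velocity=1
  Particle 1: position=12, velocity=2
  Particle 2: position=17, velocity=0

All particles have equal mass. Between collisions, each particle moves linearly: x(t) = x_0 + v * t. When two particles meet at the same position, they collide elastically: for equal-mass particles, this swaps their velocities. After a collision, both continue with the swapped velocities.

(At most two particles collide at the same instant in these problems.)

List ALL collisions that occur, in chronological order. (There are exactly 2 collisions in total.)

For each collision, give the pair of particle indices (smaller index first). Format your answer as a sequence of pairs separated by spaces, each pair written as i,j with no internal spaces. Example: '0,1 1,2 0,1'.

Collision at t=5/2: particles 1 and 2 swap velocities; positions: p0=17/2 p1=17 p2=17; velocities now: v0=1 v1=0 v2=2
Collision at t=11: particles 0 and 1 swap velocities; positions: p0=17 p1=17 p2=34; velocities now: v0=0 v1=1 v2=2

Answer: 1,2 0,1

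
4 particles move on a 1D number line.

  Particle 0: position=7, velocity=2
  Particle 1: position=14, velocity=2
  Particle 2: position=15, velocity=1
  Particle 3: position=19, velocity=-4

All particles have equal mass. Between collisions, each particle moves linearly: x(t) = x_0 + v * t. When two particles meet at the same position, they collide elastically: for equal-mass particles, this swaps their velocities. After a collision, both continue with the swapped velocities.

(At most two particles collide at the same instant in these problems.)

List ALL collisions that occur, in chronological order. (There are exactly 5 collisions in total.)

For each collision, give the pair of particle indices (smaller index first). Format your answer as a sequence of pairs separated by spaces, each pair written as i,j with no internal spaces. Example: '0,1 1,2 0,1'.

Answer: 2,3 1,2 2,3 0,1 1,2

Derivation:
Collision at t=4/5: particles 2 and 3 swap velocities; positions: p0=43/5 p1=78/5 p2=79/5 p3=79/5; velocities now: v0=2 v1=2 v2=-4 v3=1
Collision at t=5/6: particles 1 and 2 swap velocities; positions: p0=26/3 p1=47/3 p2=47/3 p3=95/6; velocities now: v0=2 v1=-4 v2=2 v3=1
Collision at t=1: particles 2 and 3 swap velocities; positions: p0=9 p1=15 p2=16 p3=16; velocities now: v0=2 v1=-4 v2=1 v3=2
Collision at t=2: particles 0 and 1 swap velocities; positions: p0=11 p1=11 p2=17 p3=18; velocities now: v0=-4 v1=2 v2=1 v3=2
Collision at t=8: particles 1 and 2 swap velocities; positions: p0=-13 p1=23 p2=23 p3=30; velocities now: v0=-4 v1=1 v2=2 v3=2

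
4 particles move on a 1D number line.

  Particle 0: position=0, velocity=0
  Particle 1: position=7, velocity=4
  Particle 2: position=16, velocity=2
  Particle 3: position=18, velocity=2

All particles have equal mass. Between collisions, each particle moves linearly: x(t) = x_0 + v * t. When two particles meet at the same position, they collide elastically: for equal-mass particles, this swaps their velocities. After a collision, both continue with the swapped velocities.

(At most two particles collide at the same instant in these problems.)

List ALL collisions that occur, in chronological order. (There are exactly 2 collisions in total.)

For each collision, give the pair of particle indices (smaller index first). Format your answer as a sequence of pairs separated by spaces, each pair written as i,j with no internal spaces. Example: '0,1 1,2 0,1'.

Answer: 1,2 2,3

Derivation:
Collision at t=9/2: particles 1 and 2 swap velocities; positions: p0=0 p1=25 p2=25 p3=27; velocities now: v0=0 v1=2 v2=4 v3=2
Collision at t=11/2: particles 2 and 3 swap velocities; positions: p0=0 p1=27 p2=29 p3=29; velocities now: v0=0 v1=2 v2=2 v3=4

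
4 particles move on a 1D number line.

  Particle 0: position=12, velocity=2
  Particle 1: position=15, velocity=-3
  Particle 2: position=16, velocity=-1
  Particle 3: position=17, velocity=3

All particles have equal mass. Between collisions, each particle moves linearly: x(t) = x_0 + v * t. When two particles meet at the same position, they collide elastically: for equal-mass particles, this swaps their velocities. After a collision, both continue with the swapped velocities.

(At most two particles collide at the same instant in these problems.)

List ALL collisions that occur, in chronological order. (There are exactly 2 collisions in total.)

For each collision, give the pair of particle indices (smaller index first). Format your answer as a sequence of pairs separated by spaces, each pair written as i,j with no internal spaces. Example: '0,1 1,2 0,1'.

Answer: 0,1 1,2

Derivation:
Collision at t=3/5: particles 0 and 1 swap velocities; positions: p0=66/5 p1=66/5 p2=77/5 p3=94/5; velocities now: v0=-3 v1=2 v2=-1 v3=3
Collision at t=4/3: particles 1 and 2 swap velocities; positions: p0=11 p1=44/3 p2=44/3 p3=21; velocities now: v0=-3 v1=-1 v2=2 v3=3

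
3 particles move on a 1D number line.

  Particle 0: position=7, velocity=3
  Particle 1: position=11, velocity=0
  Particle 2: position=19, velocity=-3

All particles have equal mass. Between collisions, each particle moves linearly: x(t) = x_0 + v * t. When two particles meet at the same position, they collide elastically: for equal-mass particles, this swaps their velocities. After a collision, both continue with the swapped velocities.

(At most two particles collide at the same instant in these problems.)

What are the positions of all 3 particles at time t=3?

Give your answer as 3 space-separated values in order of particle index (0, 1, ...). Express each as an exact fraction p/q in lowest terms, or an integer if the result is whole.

Collision at t=4/3: particles 0 and 1 swap velocities; positions: p0=11 p1=11 p2=15; velocities now: v0=0 v1=3 v2=-3
Collision at t=2: particles 1 and 2 swap velocities; positions: p0=11 p1=13 p2=13; velocities now: v0=0 v1=-3 v2=3
Collision at t=8/3: particles 0 and 1 swap velocities; positions: p0=11 p1=11 p2=15; velocities now: v0=-3 v1=0 v2=3
Advance to t=3 (no further collisions before then); velocities: v0=-3 v1=0 v2=3; positions = 10 11 16

Answer: 10 11 16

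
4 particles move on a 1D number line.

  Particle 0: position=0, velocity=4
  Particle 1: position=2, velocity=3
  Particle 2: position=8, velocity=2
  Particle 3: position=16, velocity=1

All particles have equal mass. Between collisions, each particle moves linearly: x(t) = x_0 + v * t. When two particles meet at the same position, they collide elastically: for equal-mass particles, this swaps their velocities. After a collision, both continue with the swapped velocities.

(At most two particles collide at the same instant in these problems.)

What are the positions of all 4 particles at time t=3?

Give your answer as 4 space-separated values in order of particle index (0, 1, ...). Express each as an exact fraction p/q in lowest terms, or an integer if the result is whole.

Collision at t=2: particles 0 and 1 swap velocities; positions: p0=8 p1=8 p2=12 p3=18; velocities now: v0=3 v1=4 v2=2 v3=1
Advance to t=3 (no further collisions before then); velocities: v0=3 v1=4 v2=2 v3=1; positions = 11 12 14 19

Answer: 11 12 14 19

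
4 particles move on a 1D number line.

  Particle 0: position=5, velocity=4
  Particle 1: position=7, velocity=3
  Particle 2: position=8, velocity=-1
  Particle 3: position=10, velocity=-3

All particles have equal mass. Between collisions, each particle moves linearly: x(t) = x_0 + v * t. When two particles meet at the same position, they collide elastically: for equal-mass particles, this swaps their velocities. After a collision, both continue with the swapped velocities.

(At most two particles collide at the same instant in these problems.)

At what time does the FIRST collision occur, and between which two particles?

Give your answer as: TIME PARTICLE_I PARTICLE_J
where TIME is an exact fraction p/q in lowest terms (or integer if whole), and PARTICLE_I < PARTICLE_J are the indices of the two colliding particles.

Answer: 1/4 1 2

Derivation:
Pair (0,1): pos 5,7 vel 4,3 -> gap=2, closing at 1/unit, collide at t=2
Pair (1,2): pos 7,8 vel 3,-1 -> gap=1, closing at 4/unit, collide at t=1/4
Pair (2,3): pos 8,10 vel -1,-3 -> gap=2, closing at 2/unit, collide at t=1
Earliest collision: t=1/4 between 1 and 2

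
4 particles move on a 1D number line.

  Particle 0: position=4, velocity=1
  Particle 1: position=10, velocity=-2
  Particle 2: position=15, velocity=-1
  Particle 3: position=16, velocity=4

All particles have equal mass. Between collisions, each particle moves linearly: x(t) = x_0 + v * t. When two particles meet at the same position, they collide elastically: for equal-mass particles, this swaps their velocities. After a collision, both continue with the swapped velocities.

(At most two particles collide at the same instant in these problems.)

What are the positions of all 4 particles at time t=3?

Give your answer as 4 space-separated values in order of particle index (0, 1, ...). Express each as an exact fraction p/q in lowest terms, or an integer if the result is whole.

Collision at t=2: particles 0 and 1 swap velocities; positions: p0=6 p1=6 p2=13 p3=24; velocities now: v0=-2 v1=1 v2=-1 v3=4
Advance to t=3 (no further collisions before then); velocities: v0=-2 v1=1 v2=-1 v3=4; positions = 4 7 12 28

Answer: 4 7 12 28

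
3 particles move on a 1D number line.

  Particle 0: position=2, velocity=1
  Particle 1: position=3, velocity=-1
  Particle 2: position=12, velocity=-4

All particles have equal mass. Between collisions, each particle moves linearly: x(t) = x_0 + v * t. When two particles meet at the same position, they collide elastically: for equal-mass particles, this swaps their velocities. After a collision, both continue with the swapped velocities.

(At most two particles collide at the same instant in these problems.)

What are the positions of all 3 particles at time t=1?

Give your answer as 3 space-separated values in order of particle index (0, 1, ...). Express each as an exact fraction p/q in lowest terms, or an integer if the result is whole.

Answer: 2 3 8

Derivation:
Collision at t=1/2: particles 0 and 1 swap velocities; positions: p0=5/2 p1=5/2 p2=10; velocities now: v0=-1 v1=1 v2=-4
Advance to t=1 (no further collisions before then); velocities: v0=-1 v1=1 v2=-4; positions = 2 3 8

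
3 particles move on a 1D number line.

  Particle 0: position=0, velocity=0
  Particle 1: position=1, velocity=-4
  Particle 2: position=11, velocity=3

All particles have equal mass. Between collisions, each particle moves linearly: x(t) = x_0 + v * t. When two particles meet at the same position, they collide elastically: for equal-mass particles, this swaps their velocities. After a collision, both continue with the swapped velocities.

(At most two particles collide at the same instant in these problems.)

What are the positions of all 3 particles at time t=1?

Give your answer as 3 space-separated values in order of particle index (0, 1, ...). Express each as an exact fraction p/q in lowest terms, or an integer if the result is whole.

Answer: -3 0 14

Derivation:
Collision at t=1/4: particles 0 and 1 swap velocities; positions: p0=0 p1=0 p2=47/4; velocities now: v0=-4 v1=0 v2=3
Advance to t=1 (no further collisions before then); velocities: v0=-4 v1=0 v2=3; positions = -3 0 14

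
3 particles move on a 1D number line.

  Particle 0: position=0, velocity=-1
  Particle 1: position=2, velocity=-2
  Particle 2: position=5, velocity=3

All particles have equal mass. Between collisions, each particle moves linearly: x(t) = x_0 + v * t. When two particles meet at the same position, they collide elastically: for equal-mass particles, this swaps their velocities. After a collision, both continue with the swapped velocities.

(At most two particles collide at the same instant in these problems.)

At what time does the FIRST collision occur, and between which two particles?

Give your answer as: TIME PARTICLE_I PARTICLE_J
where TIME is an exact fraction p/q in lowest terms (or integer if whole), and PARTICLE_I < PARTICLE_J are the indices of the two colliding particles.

Pair (0,1): pos 0,2 vel -1,-2 -> gap=2, closing at 1/unit, collide at t=2
Pair (1,2): pos 2,5 vel -2,3 -> not approaching (rel speed -5 <= 0)
Earliest collision: t=2 between 0 and 1

Answer: 2 0 1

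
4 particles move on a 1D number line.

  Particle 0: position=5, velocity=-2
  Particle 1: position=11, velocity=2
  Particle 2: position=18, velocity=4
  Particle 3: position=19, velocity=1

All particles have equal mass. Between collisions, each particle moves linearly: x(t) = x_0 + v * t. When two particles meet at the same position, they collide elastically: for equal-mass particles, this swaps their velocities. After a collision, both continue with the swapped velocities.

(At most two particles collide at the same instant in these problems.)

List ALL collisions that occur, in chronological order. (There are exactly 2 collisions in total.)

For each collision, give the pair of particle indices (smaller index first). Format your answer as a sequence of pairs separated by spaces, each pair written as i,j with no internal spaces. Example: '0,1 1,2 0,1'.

Answer: 2,3 1,2

Derivation:
Collision at t=1/3: particles 2 and 3 swap velocities; positions: p0=13/3 p1=35/3 p2=58/3 p3=58/3; velocities now: v0=-2 v1=2 v2=1 v3=4
Collision at t=8: particles 1 and 2 swap velocities; positions: p0=-11 p1=27 p2=27 p3=50; velocities now: v0=-2 v1=1 v2=2 v3=4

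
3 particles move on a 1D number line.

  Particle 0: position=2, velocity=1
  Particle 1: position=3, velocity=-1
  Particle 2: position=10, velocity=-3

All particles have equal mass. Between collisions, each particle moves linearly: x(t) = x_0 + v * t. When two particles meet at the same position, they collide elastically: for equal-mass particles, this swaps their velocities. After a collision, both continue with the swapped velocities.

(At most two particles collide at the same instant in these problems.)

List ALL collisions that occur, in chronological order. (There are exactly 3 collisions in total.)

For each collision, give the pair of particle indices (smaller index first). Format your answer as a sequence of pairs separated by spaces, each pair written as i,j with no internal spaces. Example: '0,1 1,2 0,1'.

Answer: 0,1 1,2 0,1

Derivation:
Collision at t=1/2: particles 0 and 1 swap velocities; positions: p0=5/2 p1=5/2 p2=17/2; velocities now: v0=-1 v1=1 v2=-3
Collision at t=2: particles 1 and 2 swap velocities; positions: p0=1 p1=4 p2=4; velocities now: v0=-1 v1=-3 v2=1
Collision at t=7/2: particles 0 and 1 swap velocities; positions: p0=-1/2 p1=-1/2 p2=11/2; velocities now: v0=-3 v1=-1 v2=1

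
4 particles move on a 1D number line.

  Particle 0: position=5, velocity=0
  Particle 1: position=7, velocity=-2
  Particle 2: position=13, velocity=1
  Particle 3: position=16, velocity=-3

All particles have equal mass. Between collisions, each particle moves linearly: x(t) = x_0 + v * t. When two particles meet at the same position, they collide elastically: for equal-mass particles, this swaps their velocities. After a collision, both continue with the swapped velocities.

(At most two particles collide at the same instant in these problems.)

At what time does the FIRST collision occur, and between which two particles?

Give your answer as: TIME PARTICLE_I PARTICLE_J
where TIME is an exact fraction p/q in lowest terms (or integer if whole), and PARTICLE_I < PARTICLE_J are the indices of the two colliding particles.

Answer: 3/4 2 3

Derivation:
Pair (0,1): pos 5,7 vel 0,-2 -> gap=2, closing at 2/unit, collide at t=1
Pair (1,2): pos 7,13 vel -2,1 -> not approaching (rel speed -3 <= 0)
Pair (2,3): pos 13,16 vel 1,-3 -> gap=3, closing at 4/unit, collide at t=3/4
Earliest collision: t=3/4 between 2 and 3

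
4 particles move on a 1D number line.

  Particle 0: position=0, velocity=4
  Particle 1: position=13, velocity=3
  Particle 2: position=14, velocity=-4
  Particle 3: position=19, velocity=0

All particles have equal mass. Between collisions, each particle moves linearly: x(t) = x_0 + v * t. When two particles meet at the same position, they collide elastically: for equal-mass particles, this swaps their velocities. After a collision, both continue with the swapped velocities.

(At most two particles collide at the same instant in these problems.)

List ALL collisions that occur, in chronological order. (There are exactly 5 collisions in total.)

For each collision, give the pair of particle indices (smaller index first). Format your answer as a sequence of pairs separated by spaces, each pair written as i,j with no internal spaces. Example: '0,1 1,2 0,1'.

Collision at t=1/7: particles 1 and 2 swap velocities; positions: p0=4/7 p1=94/7 p2=94/7 p3=19; velocities now: v0=4 v1=-4 v2=3 v3=0
Collision at t=7/4: particles 0 and 1 swap velocities; positions: p0=7 p1=7 p2=73/4 p3=19; velocities now: v0=-4 v1=4 v2=3 v3=0
Collision at t=2: particles 2 and 3 swap velocities; positions: p0=6 p1=8 p2=19 p3=19; velocities now: v0=-4 v1=4 v2=0 v3=3
Collision at t=19/4: particles 1 and 2 swap velocities; positions: p0=-5 p1=19 p2=19 p3=109/4; velocities now: v0=-4 v1=0 v2=4 v3=3
Collision at t=13: particles 2 and 3 swap velocities; positions: p0=-38 p1=19 p2=52 p3=52; velocities now: v0=-4 v1=0 v2=3 v3=4

Answer: 1,2 0,1 2,3 1,2 2,3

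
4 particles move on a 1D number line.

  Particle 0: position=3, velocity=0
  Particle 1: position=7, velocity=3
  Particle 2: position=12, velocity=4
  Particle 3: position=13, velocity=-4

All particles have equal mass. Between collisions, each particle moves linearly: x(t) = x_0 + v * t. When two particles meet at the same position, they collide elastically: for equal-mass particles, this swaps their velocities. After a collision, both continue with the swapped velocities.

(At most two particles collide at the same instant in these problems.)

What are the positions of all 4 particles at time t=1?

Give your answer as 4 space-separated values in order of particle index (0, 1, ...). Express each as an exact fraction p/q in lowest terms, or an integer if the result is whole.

Collision at t=1/8: particles 2 and 3 swap velocities; positions: p0=3 p1=59/8 p2=25/2 p3=25/2; velocities now: v0=0 v1=3 v2=-4 v3=4
Collision at t=6/7: particles 1 and 2 swap velocities; positions: p0=3 p1=67/7 p2=67/7 p3=108/7; velocities now: v0=0 v1=-4 v2=3 v3=4
Advance to t=1 (no further collisions before then); velocities: v0=0 v1=-4 v2=3 v3=4; positions = 3 9 10 16

Answer: 3 9 10 16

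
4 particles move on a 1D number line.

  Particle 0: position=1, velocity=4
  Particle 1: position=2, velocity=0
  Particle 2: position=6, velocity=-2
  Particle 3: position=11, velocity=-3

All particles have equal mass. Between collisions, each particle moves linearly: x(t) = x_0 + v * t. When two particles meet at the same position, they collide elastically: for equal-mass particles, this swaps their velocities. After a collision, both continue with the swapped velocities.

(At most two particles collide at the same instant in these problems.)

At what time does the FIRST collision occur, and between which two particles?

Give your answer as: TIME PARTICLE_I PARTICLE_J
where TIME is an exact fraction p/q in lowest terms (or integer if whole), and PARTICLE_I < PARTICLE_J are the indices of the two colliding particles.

Pair (0,1): pos 1,2 vel 4,0 -> gap=1, closing at 4/unit, collide at t=1/4
Pair (1,2): pos 2,6 vel 0,-2 -> gap=4, closing at 2/unit, collide at t=2
Pair (2,3): pos 6,11 vel -2,-3 -> gap=5, closing at 1/unit, collide at t=5
Earliest collision: t=1/4 between 0 and 1

Answer: 1/4 0 1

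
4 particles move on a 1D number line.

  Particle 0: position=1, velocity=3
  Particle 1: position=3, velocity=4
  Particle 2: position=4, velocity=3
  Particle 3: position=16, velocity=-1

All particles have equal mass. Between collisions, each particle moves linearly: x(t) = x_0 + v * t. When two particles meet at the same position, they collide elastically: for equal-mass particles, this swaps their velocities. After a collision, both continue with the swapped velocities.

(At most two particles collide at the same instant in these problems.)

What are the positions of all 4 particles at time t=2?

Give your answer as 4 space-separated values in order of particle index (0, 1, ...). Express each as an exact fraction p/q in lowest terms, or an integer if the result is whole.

Answer: 7 10 11 14

Derivation:
Collision at t=1: particles 1 and 2 swap velocities; positions: p0=4 p1=7 p2=7 p3=15; velocities now: v0=3 v1=3 v2=4 v3=-1
Advance to t=2 (no further collisions before then); velocities: v0=3 v1=3 v2=4 v3=-1; positions = 7 10 11 14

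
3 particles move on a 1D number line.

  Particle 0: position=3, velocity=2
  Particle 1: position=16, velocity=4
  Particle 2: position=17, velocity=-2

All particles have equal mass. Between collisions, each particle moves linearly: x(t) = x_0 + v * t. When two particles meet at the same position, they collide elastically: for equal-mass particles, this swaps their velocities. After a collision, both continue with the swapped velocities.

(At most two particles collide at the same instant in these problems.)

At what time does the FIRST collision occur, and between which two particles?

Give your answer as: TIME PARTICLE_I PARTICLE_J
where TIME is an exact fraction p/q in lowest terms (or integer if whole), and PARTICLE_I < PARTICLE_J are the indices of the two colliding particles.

Answer: 1/6 1 2

Derivation:
Pair (0,1): pos 3,16 vel 2,4 -> not approaching (rel speed -2 <= 0)
Pair (1,2): pos 16,17 vel 4,-2 -> gap=1, closing at 6/unit, collide at t=1/6
Earliest collision: t=1/6 between 1 and 2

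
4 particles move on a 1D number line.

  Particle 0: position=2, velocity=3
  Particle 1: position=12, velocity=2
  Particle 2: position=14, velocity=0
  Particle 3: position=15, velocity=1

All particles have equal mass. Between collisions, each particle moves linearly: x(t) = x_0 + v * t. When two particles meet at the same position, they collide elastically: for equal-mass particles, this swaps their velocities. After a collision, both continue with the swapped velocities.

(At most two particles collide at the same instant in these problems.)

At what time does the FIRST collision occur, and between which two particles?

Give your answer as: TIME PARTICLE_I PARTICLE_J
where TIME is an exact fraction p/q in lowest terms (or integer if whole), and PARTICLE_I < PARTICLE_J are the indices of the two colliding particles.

Answer: 1 1 2

Derivation:
Pair (0,1): pos 2,12 vel 3,2 -> gap=10, closing at 1/unit, collide at t=10
Pair (1,2): pos 12,14 vel 2,0 -> gap=2, closing at 2/unit, collide at t=1
Pair (2,3): pos 14,15 vel 0,1 -> not approaching (rel speed -1 <= 0)
Earliest collision: t=1 between 1 and 2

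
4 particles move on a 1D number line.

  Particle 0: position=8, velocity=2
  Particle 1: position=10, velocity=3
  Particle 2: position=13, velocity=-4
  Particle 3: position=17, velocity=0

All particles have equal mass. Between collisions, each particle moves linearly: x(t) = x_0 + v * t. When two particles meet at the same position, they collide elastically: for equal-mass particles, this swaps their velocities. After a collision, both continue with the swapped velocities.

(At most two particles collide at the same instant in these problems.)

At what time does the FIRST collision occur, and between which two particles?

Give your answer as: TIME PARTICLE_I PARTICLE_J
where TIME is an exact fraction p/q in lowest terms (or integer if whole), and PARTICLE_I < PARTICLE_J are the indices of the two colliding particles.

Pair (0,1): pos 8,10 vel 2,3 -> not approaching (rel speed -1 <= 0)
Pair (1,2): pos 10,13 vel 3,-4 -> gap=3, closing at 7/unit, collide at t=3/7
Pair (2,3): pos 13,17 vel -4,0 -> not approaching (rel speed -4 <= 0)
Earliest collision: t=3/7 between 1 and 2

Answer: 3/7 1 2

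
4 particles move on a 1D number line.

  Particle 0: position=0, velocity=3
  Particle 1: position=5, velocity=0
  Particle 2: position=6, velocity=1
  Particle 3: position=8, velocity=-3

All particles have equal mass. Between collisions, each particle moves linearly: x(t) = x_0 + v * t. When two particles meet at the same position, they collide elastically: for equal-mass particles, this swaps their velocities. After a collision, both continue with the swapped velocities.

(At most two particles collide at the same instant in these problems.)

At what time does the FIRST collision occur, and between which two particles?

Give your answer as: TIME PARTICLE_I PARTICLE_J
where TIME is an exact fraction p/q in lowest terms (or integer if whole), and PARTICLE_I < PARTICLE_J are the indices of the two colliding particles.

Answer: 1/2 2 3

Derivation:
Pair (0,1): pos 0,5 vel 3,0 -> gap=5, closing at 3/unit, collide at t=5/3
Pair (1,2): pos 5,6 vel 0,1 -> not approaching (rel speed -1 <= 0)
Pair (2,3): pos 6,8 vel 1,-3 -> gap=2, closing at 4/unit, collide at t=1/2
Earliest collision: t=1/2 between 2 and 3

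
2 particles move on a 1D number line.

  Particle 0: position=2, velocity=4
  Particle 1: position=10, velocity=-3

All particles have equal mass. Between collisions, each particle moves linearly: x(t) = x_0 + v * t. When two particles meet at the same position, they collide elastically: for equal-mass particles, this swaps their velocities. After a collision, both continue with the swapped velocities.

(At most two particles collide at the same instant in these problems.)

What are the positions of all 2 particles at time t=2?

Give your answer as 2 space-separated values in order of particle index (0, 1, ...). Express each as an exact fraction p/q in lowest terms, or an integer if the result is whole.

Collision at t=8/7: particles 0 and 1 swap velocities; positions: p0=46/7 p1=46/7; velocities now: v0=-3 v1=4
Advance to t=2 (no further collisions before then); velocities: v0=-3 v1=4; positions = 4 10

Answer: 4 10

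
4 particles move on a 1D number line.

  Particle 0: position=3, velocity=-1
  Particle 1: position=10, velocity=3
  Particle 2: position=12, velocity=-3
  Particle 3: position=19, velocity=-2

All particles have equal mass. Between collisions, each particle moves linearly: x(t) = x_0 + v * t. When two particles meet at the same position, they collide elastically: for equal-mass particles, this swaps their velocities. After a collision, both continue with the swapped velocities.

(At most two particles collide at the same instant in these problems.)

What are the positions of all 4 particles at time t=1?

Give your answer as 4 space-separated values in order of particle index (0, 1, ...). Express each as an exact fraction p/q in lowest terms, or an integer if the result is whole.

Collision at t=1/3: particles 1 and 2 swap velocities; positions: p0=8/3 p1=11 p2=11 p3=55/3; velocities now: v0=-1 v1=-3 v2=3 v3=-2
Advance to t=1 (no further collisions before then); velocities: v0=-1 v1=-3 v2=3 v3=-2; positions = 2 9 13 17

Answer: 2 9 13 17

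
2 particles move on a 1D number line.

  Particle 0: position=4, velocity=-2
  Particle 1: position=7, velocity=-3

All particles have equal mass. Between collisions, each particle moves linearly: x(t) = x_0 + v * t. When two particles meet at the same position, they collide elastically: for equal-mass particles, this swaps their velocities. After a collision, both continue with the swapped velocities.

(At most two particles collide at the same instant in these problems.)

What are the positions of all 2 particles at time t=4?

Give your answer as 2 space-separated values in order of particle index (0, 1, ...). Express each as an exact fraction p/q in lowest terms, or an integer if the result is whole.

Collision at t=3: particles 0 and 1 swap velocities; positions: p0=-2 p1=-2; velocities now: v0=-3 v1=-2
Advance to t=4 (no further collisions before then); velocities: v0=-3 v1=-2; positions = -5 -4

Answer: -5 -4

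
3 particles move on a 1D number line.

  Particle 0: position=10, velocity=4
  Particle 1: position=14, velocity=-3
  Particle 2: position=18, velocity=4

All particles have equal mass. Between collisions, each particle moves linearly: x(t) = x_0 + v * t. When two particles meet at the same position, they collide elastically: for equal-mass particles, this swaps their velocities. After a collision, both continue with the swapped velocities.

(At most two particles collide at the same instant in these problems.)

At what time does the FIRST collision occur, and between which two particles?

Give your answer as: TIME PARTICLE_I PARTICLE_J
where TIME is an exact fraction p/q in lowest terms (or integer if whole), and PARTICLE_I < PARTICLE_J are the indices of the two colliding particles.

Pair (0,1): pos 10,14 vel 4,-3 -> gap=4, closing at 7/unit, collide at t=4/7
Pair (1,2): pos 14,18 vel -3,4 -> not approaching (rel speed -7 <= 0)
Earliest collision: t=4/7 between 0 and 1

Answer: 4/7 0 1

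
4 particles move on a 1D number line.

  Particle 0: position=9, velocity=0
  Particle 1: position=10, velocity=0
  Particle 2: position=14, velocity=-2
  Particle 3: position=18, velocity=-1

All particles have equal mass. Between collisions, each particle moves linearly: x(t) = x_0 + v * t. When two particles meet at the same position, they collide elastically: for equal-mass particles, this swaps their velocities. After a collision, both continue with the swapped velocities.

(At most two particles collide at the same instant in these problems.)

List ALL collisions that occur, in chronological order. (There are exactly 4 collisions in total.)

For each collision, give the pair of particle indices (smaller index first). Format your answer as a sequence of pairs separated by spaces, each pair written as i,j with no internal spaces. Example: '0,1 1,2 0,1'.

Collision at t=2: particles 1 and 2 swap velocities; positions: p0=9 p1=10 p2=10 p3=16; velocities now: v0=0 v1=-2 v2=0 v3=-1
Collision at t=5/2: particles 0 and 1 swap velocities; positions: p0=9 p1=9 p2=10 p3=31/2; velocities now: v0=-2 v1=0 v2=0 v3=-1
Collision at t=8: particles 2 and 3 swap velocities; positions: p0=-2 p1=9 p2=10 p3=10; velocities now: v0=-2 v1=0 v2=-1 v3=0
Collision at t=9: particles 1 and 2 swap velocities; positions: p0=-4 p1=9 p2=9 p3=10; velocities now: v0=-2 v1=-1 v2=0 v3=0

Answer: 1,2 0,1 2,3 1,2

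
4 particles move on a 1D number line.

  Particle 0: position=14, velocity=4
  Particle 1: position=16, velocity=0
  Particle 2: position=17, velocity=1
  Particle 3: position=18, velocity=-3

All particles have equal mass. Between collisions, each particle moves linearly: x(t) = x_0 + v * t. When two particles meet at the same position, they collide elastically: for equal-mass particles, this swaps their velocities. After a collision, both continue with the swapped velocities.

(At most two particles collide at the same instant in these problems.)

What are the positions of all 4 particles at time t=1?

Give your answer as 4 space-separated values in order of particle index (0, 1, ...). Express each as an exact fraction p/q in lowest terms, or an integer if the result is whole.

Collision at t=1/4: particles 2 and 3 swap velocities; positions: p0=15 p1=16 p2=69/4 p3=69/4; velocities now: v0=4 v1=0 v2=-3 v3=1
Collision at t=1/2: particles 0 and 1 swap velocities; positions: p0=16 p1=16 p2=33/2 p3=35/2; velocities now: v0=0 v1=4 v2=-3 v3=1
Collision at t=4/7: particles 1 and 2 swap velocities; positions: p0=16 p1=114/7 p2=114/7 p3=123/7; velocities now: v0=0 v1=-3 v2=4 v3=1
Collision at t=2/3: particles 0 and 1 swap velocities; positions: p0=16 p1=16 p2=50/3 p3=53/3; velocities now: v0=-3 v1=0 v2=4 v3=1
Collision at t=1: particles 2 and 3 swap velocities; positions: p0=15 p1=16 p2=18 p3=18; velocities now: v0=-3 v1=0 v2=1 v3=4
Advance to t=1 (no further collisions before then); velocities: v0=-3 v1=0 v2=1 v3=4; positions = 15 16 18 18

Answer: 15 16 18 18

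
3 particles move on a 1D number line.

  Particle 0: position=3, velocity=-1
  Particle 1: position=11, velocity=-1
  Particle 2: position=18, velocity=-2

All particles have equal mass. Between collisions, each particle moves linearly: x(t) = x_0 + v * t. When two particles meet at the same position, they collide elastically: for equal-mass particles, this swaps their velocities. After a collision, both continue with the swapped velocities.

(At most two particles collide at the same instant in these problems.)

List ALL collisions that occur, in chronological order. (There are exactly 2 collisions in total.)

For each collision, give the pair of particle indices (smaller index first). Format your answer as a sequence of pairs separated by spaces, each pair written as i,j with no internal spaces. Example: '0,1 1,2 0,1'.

Collision at t=7: particles 1 and 2 swap velocities; positions: p0=-4 p1=4 p2=4; velocities now: v0=-1 v1=-2 v2=-1
Collision at t=15: particles 0 and 1 swap velocities; positions: p0=-12 p1=-12 p2=-4; velocities now: v0=-2 v1=-1 v2=-1

Answer: 1,2 0,1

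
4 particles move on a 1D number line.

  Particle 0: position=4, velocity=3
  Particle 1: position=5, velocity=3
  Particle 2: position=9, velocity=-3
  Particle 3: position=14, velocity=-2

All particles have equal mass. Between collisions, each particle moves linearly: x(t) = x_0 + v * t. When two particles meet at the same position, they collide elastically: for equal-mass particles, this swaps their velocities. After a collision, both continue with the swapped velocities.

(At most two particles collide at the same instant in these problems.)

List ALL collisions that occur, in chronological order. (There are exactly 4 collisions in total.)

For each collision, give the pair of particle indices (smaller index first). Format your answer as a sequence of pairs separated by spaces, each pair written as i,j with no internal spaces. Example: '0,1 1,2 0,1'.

Answer: 1,2 0,1 2,3 1,2

Derivation:
Collision at t=2/3: particles 1 and 2 swap velocities; positions: p0=6 p1=7 p2=7 p3=38/3; velocities now: v0=3 v1=-3 v2=3 v3=-2
Collision at t=5/6: particles 0 and 1 swap velocities; positions: p0=13/2 p1=13/2 p2=15/2 p3=37/3; velocities now: v0=-3 v1=3 v2=3 v3=-2
Collision at t=9/5: particles 2 and 3 swap velocities; positions: p0=18/5 p1=47/5 p2=52/5 p3=52/5; velocities now: v0=-3 v1=3 v2=-2 v3=3
Collision at t=2: particles 1 and 2 swap velocities; positions: p0=3 p1=10 p2=10 p3=11; velocities now: v0=-3 v1=-2 v2=3 v3=3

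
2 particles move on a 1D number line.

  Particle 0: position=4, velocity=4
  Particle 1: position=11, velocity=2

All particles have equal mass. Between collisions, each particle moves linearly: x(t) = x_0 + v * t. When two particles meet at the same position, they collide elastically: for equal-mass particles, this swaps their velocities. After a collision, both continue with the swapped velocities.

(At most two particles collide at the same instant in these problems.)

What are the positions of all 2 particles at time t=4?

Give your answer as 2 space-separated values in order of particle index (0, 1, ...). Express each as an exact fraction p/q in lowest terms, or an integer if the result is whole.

Answer: 19 20

Derivation:
Collision at t=7/2: particles 0 and 1 swap velocities; positions: p0=18 p1=18; velocities now: v0=2 v1=4
Advance to t=4 (no further collisions before then); velocities: v0=2 v1=4; positions = 19 20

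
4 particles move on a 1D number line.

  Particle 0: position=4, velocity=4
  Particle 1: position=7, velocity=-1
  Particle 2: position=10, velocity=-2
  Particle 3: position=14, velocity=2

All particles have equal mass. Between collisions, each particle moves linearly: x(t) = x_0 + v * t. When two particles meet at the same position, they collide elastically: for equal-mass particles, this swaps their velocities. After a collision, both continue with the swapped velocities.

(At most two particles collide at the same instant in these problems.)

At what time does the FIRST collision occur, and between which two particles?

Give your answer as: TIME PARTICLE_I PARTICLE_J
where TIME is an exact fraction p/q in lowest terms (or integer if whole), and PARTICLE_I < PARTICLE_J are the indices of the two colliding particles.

Pair (0,1): pos 4,7 vel 4,-1 -> gap=3, closing at 5/unit, collide at t=3/5
Pair (1,2): pos 7,10 vel -1,-2 -> gap=3, closing at 1/unit, collide at t=3
Pair (2,3): pos 10,14 vel -2,2 -> not approaching (rel speed -4 <= 0)
Earliest collision: t=3/5 between 0 and 1

Answer: 3/5 0 1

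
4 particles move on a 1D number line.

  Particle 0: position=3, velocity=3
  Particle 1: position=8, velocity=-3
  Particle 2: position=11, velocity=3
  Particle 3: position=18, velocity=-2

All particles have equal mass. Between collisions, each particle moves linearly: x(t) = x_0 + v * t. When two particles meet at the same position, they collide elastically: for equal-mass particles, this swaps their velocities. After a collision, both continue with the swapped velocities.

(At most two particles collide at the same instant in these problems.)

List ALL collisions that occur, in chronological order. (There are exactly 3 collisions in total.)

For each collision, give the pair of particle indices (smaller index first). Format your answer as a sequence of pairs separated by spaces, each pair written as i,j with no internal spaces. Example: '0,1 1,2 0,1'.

Answer: 0,1 2,3 1,2

Derivation:
Collision at t=5/6: particles 0 and 1 swap velocities; positions: p0=11/2 p1=11/2 p2=27/2 p3=49/3; velocities now: v0=-3 v1=3 v2=3 v3=-2
Collision at t=7/5: particles 2 and 3 swap velocities; positions: p0=19/5 p1=36/5 p2=76/5 p3=76/5; velocities now: v0=-3 v1=3 v2=-2 v3=3
Collision at t=3: particles 1 and 2 swap velocities; positions: p0=-1 p1=12 p2=12 p3=20; velocities now: v0=-3 v1=-2 v2=3 v3=3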